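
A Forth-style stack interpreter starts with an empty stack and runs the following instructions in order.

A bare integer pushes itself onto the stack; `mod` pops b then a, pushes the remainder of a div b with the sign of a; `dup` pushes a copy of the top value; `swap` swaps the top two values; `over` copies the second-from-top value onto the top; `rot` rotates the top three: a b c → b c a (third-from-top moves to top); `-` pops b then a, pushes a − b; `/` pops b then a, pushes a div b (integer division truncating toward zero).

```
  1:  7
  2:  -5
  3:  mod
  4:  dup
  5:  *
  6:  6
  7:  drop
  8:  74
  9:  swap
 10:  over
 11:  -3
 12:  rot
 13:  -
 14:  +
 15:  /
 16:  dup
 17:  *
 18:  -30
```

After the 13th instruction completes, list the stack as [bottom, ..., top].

[74, 74, -7]

7    : [7]
-5   : [7, -5]
mod  : [2]
dup  : [2, 2]
*    : [4]
6    : [4, 6]
drop : [4]
74   : [4, 74]
swap : [74, 4]
over : [74, 4, 74]
-3   : [74, 4, 74, -3]
rot  : [74, 74, -3, 4]
-    : [74, 74, -7]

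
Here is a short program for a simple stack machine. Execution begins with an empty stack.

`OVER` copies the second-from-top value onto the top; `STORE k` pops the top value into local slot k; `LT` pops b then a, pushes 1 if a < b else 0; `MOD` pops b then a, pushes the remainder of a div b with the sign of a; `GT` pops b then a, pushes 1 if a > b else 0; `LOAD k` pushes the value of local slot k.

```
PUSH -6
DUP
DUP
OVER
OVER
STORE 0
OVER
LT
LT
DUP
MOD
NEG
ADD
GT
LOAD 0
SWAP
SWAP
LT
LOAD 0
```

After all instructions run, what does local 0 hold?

PUSH -6 : [-6]
DUP     : [-6, -6]
DUP     : [-6, -6, -6]
OVER    : [-6, -6, -6, -6]
OVER    : [-6, -6, -6, -6, -6]
STORE 0 : [-6, -6, -6, -6]
OVER    : [-6, -6, -6, -6, -6]
LT      : [-6, -6, -6, 0]
LT      : [-6, -6, 1]
DUP     : [-6, -6, 1, 1]
MOD     : [-6, -6, 0]
NEG     : [-6, -6, 0]
ADD     : [-6, -6]
GT      : [0]
LOAD 0  : [0, -6]
SWAP    : [-6, 0]
SWAP    : [0, -6]
LT      : [0]
LOAD 0  : [0, -6]

-6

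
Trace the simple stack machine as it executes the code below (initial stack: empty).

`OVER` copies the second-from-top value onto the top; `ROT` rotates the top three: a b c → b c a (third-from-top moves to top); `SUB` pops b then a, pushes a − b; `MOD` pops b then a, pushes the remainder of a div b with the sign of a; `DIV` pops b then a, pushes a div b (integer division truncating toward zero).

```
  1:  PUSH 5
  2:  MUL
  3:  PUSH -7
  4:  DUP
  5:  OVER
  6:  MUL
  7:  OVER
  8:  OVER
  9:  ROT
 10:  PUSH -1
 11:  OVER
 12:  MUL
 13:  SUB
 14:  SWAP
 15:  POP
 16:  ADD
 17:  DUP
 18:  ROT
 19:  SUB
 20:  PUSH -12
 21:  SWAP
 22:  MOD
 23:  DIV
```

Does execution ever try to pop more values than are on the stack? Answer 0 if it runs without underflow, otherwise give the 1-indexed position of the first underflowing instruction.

PUSH 5 -> 5
MUL  — needs 2 operands, stack has 1 → underflow

2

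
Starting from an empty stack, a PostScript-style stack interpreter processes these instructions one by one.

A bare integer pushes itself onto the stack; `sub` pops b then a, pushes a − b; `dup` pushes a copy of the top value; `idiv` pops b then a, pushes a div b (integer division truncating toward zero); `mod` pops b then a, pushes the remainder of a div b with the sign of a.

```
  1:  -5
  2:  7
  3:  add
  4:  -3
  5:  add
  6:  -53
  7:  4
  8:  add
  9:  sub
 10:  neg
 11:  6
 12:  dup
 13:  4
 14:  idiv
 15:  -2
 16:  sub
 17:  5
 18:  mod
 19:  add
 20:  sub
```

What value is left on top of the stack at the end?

-57

-5   -> -5
7    -> -5 7
add  -> 2
-3   -> 2 -3
add  -> -1
-53  -> -1 -53
4    -> -1 -53 4
add  -> -1 -49
sub  -> 48
neg  -> -48
6    -> -48 6
dup  -> -48 6 6
4    -> -48 6 6 4
idiv -> -48 6 1
-2   -> -48 6 1 -2
sub  -> -48 6 3
5    -> -48 6 3 5
mod  -> -48 6 3
add  -> -48 9
sub  -> -57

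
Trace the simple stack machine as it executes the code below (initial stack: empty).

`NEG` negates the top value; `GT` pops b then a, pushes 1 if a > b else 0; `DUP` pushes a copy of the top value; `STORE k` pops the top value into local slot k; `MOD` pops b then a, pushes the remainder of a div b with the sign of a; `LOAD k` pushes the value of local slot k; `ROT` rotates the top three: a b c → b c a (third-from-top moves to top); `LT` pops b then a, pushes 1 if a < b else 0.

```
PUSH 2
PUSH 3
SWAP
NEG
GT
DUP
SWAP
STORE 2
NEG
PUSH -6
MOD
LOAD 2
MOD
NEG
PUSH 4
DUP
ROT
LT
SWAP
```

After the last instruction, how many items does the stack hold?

2

PUSH 2  -> [2]
PUSH 3  -> [2, 3]
SWAP    -> [3, 2]
NEG     -> [3, -2]
GT      -> [1]
DUP     -> [1, 1]
SWAP    -> [1, 1]
STORE 2 -> [1]
NEG     -> [-1]
PUSH -6 -> [-1, -6]
MOD     -> [-1]
LOAD 2  -> [-1, 1]
MOD     -> [0]
NEG     -> [0]
PUSH 4  -> [0, 4]
DUP     -> [0, 4, 4]
ROT     -> [4, 4, 0]
LT      -> [4, 0]
SWAP    -> [0, 4]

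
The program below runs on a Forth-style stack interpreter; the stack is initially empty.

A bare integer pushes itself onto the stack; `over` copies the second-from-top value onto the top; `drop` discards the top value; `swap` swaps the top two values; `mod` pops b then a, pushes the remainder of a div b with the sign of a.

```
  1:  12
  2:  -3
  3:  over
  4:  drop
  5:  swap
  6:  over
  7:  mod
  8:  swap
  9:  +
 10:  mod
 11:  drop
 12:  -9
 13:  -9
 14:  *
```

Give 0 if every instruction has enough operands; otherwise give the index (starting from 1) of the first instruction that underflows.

10

12    [12]
-3    [12, -3]
over  [12, -3, 12]
drop  [12, -3]
swap  [-3, 12]
over  [-3, 12, -3]
mod   [-3, 0]
swap  [0, -3]
+     [-3]
mod  — needs 2 operands, stack has 1 → underflow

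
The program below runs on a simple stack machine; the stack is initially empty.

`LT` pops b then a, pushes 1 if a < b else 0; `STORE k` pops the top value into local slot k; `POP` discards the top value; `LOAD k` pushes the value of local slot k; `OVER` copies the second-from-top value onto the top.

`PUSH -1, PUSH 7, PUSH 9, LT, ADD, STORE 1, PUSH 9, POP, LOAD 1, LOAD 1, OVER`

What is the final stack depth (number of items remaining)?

PUSH -1 -> [-1]
PUSH 7  -> [-1, 7]
PUSH 9  -> [-1, 7, 9]
LT      -> [-1, 1]
ADD     -> [0]
STORE 1 -> []
PUSH 9  -> [9]
POP     -> []
LOAD 1  -> [0]
LOAD 1  -> [0, 0]
OVER    -> [0, 0, 0]

3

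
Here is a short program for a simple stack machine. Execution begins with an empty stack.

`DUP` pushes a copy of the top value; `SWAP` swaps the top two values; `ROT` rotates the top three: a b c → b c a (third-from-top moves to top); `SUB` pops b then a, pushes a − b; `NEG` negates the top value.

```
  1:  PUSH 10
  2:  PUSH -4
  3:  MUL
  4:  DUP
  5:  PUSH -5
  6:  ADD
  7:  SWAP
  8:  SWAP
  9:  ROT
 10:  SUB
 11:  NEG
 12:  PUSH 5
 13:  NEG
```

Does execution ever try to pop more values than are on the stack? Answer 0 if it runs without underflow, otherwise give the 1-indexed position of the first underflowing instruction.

9

PUSH 10  10
PUSH -4  10 -4
MUL      -40
DUP      -40 -40
PUSH -5  -40 -40 -5
ADD      -40 -45
SWAP     -45 -40
SWAP     -40 -45
ROT  — needs 3 operands, stack has 2 → underflow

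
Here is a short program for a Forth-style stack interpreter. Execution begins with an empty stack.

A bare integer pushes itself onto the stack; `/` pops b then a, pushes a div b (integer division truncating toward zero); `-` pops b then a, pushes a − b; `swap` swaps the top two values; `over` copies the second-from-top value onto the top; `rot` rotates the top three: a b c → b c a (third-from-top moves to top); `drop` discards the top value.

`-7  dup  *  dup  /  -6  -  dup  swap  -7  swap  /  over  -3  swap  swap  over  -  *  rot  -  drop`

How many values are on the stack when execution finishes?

1

-7    -7
dup   -7 -7
*     49
dup   49 49
/     1
-6    1 -6
-     7
dup   7 7
swap  7 7
-7    7 7 -7
swap  7 -7 7
/     7 -1
over  7 -1 7
-3    7 -1 7 -3
swap  7 -1 -3 7
swap  7 -1 7 -3
over  7 -1 7 -3 7
-     7 -1 7 -10
*     7 -1 -70
rot   -1 -70 7
-     -1 -77
drop  -1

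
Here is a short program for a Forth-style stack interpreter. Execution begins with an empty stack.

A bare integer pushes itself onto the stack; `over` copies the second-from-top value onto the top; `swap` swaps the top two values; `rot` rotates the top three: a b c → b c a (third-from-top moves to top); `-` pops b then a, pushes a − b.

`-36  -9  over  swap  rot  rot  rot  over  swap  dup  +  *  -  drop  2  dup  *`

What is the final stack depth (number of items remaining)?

-36  -> [-36]
-9   -> [-36, -9]
over -> [-36, -9, -36]
swap -> [-36, -36, -9]
rot  -> [-36, -9, -36]
rot  -> [-9, -36, -36]
rot  -> [-36, -36, -9]
over -> [-36, -36, -9, -36]
swap -> [-36, -36, -36, -9]
dup  -> [-36, -36, -36, -9, -9]
+    -> [-36, -36, -36, -18]
*    -> [-36, -36, 648]
-    -> [-36, -684]
drop -> [-36]
2    -> [-36, 2]
dup  -> [-36, 2, 2]
*    -> [-36, 4]

2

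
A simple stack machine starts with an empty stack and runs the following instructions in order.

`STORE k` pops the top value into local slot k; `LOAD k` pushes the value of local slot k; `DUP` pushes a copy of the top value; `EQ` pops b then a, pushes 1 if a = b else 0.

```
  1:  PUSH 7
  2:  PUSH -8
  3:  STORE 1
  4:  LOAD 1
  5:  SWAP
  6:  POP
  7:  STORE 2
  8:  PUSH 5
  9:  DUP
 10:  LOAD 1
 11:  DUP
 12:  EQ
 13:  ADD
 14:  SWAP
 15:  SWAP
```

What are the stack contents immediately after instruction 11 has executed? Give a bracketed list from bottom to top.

PUSH 7   [7]
PUSH -8  [7, -8]
STORE 1  [7]
LOAD 1   [7, -8]
SWAP     [-8, 7]
POP      [-8]
STORE 2  []
PUSH 5   [5]
DUP      [5, 5]
LOAD 1   [5, 5, -8]
DUP      [5, 5, -8, -8]

[5, 5, -8, -8]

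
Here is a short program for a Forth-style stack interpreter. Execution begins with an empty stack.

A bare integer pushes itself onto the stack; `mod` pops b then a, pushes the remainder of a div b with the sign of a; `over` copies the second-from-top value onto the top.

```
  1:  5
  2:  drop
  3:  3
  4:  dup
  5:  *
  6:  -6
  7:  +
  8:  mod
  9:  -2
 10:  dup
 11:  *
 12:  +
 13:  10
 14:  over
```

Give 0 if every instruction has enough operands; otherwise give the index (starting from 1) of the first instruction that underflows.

5    -> 5
drop -> (empty)
3    -> 3
dup  -> 3 3
*    -> 9
-6   -> 9 -6
+    -> 3
mod  — needs 2 operands, stack has 1 → underflow

8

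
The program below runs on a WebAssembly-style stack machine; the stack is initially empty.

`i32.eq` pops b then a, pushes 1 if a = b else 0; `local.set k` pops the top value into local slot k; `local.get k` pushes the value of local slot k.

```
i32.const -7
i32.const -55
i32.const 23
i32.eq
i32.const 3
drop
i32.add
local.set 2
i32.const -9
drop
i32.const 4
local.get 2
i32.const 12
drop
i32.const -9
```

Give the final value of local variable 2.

-7

i32.const -7   [-7]
i32.const -55  [-7, -55]
i32.const 23   [-7, -55, 23]
i32.eq         [-7, 0]
i32.const 3    [-7, 0, 3]
drop           [-7, 0]
i32.add        [-7]
local.set 2    []
i32.const -9   [-9]
drop           []
i32.const 4    [4]
local.get 2    [4, -7]
i32.const 12   [4, -7, 12]
drop           [4, -7]
i32.const -9   [4, -7, -9]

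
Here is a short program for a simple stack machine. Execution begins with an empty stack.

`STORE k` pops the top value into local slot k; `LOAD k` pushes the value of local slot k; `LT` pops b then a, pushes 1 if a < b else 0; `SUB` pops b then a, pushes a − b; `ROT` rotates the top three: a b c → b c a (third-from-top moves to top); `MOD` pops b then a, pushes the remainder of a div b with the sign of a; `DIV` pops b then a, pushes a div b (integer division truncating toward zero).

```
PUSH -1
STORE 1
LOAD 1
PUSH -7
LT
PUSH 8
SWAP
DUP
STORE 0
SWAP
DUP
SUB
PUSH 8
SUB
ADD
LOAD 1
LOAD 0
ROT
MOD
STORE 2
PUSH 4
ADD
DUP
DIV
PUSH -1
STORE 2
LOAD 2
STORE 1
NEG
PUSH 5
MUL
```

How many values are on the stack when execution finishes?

PUSH -1 : -1
STORE 1 : (empty)
LOAD 1  : -1
PUSH -7 : -1 -7
LT      : 0
PUSH 8  : 0 8
SWAP    : 8 0
DUP     : 8 0 0
STORE 0 : 8 0
SWAP    : 0 8
DUP     : 0 8 8
SUB     : 0 0
PUSH 8  : 0 0 8
SUB     : 0 -8
ADD     : -8
LOAD 1  : -8 -1
LOAD 0  : -8 -1 0
ROT     : -1 0 -8
MOD     : -1 0
STORE 2 : -1
PUSH 4  : -1 4
ADD     : 3
DUP     : 3 3
DIV     : 1
PUSH -1 : 1 -1
STORE 2 : 1
LOAD 2  : 1 -1
STORE 1 : 1
NEG     : -1
PUSH 5  : -1 5
MUL     : -5

1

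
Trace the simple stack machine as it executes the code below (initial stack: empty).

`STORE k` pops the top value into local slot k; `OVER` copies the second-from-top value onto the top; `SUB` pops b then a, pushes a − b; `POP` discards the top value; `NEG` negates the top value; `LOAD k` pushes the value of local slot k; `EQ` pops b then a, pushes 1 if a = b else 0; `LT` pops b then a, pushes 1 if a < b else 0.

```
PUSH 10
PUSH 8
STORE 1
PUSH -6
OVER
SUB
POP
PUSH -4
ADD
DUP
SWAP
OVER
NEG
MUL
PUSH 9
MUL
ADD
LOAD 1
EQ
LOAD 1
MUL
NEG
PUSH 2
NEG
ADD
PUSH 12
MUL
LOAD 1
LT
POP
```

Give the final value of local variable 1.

PUSH 10 : [10]
PUSH 8  : [10, 8]
STORE 1 : [10]
PUSH -6 : [10, -6]
OVER    : [10, -6, 10]
SUB     : [10, -16]
POP     : [10]
PUSH -4 : [10, -4]
ADD     : [6]
DUP     : [6, 6]
SWAP    : [6, 6]
OVER    : [6, 6, 6]
NEG     : [6, 6, -6]
MUL     : [6, -36]
PUSH 9  : [6, -36, 9]
MUL     : [6, -324]
ADD     : [-318]
LOAD 1  : [-318, 8]
EQ      : [0]
LOAD 1  : [0, 8]
MUL     : [0]
NEG     : [0]
PUSH 2  : [0, 2]
NEG     : [0, -2]
ADD     : [-2]
PUSH 12 : [-2, 12]
MUL     : [-24]
LOAD 1  : [-24, 8]
LT      : [1]
POP     : []

8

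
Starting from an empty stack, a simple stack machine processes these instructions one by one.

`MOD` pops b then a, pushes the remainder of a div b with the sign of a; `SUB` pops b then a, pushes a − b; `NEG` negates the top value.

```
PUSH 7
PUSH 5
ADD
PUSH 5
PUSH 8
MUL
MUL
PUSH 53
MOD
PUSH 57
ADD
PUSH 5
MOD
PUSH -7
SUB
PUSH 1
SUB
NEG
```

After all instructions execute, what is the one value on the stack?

-6

PUSH 7  → [7]
PUSH 5  → [7, 5]
ADD     → [12]
PUSH 5  → [12, 5]
PUSH 8  → [12, 5, 8]
MUL     → [12, 40]
MUL     → [480]
PUSH 53 → [480, 53]
MOD     → [3]
PUSH 57 → [3, 57]
ADD     → [60]
PUSH 5  → [60, 5]
MOD     → [0]
PUSH -7 → [0, -7]
SUB     → [7]
PUSH 1  → [7, 1]
SUB     → [6]
NEG     → [-6]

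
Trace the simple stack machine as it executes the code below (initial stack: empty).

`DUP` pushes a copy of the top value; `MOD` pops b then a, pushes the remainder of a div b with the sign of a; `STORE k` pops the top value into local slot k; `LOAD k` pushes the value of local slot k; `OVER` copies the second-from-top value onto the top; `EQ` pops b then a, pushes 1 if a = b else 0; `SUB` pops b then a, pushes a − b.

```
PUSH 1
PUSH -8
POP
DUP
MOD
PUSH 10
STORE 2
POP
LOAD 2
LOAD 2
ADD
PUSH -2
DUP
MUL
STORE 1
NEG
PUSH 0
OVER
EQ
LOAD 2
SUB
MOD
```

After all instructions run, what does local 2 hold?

PUSH 1   [1]
PUSH -8  [1, -8]
POP      [1]
DUP      [1, 1]
MOD      [0]
PUSH 10  [0, 10]
STORE 2  [0]
POP      []
LOAD 2   [10]
LOAD 2   [10, 10]
ADD      [20]
PUSH -2  [20, -2]
DUP      [20, -2, -2]
MUL      [20, 4]
STORE 1  [20]
NEG      [-20]
PUSH 0   [-20, 0]
OVER     [-20, 0, -20]
EQ       [-20, 0]
LOAD 2   [-20, 0, 10]
SUB      [-20, -10]
MOD      [0]

10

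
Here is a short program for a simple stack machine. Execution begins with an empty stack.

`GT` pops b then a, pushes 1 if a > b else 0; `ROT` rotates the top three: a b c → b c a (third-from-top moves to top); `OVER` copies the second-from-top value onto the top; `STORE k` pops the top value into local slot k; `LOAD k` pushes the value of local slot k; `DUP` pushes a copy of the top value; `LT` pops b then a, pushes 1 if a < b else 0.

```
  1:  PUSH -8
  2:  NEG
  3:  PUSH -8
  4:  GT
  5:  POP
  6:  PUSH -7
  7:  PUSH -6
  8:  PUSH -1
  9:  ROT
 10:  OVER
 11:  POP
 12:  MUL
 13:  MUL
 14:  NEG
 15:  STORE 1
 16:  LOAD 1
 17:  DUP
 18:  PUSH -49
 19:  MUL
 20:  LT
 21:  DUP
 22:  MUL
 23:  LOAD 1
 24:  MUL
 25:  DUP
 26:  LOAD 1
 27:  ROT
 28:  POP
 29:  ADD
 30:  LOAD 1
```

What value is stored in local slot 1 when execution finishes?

PUSH -8  -> -8
NEG      -> 8
PUSH -8  -> 8 -8
GT       -> 1
POP      -> (empty)
PUSH -7  -> -7
PUSH -6  -> -7 -6
PUSH -1  -> -7 -6 -1
ROT      -> -6 -1 -7
OVER     -> -6 -1 -7 -1
POP      -> -6 -1 -7
MUL      -> -6 7
MUL      -> -42
NEG      -> 42
STORE 1  -> (empty)
LOAD 1   -> 42
DUP      -> 42 42
PUSH -49 -> 42 42 -49
MUL      -> 42 -2058
LT       -> 0
DUP      -> 0 0
MUL      -> 0
LOAD 1   -> 0 42
MUL      -> 0
DUP      -> 0 0
LOAD 1   -> 0 0 42
ROT      -> 0 42 0
POP      -> 0 42
ADD      -> 42
LOAD 1   -> 42 42

42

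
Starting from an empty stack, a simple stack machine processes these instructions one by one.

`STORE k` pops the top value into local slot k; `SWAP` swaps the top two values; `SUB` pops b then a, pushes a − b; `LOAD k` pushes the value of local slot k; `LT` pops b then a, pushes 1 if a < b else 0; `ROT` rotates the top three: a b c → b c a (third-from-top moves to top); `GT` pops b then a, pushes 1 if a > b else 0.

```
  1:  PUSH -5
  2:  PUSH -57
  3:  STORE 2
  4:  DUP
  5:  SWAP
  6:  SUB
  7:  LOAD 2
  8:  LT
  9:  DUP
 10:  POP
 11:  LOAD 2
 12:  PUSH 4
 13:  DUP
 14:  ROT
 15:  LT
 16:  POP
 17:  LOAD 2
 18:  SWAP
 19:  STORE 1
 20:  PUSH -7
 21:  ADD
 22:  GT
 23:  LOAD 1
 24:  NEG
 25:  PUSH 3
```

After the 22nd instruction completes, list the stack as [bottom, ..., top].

[1]

PUSH -5   [-5]
PUSH -57  [-5, -57]
STORE 2   [-5]
DUP       [-5, -5]
SWAP      [-5, -5]
SUB       [0]
LOAD 2    [0, -57]
LT        [0]
DUP       [0, 0]
POP       [0]
LOAD 2    [0, -57]
PUSH 4    [0, -57, 4]
DUP       [0, -57, 4, 4]
ROT       [0, 4, 4, -57]
LT        [0, 4, 0]
POP       [0, 4]
LOAD 2    [0, 4, -57]
SWAP      [0, -57, 4]
STORE 1   [0, -57]
PUSH -7   [0, -57, -7]
ADD       [0, -64]
GT        [1]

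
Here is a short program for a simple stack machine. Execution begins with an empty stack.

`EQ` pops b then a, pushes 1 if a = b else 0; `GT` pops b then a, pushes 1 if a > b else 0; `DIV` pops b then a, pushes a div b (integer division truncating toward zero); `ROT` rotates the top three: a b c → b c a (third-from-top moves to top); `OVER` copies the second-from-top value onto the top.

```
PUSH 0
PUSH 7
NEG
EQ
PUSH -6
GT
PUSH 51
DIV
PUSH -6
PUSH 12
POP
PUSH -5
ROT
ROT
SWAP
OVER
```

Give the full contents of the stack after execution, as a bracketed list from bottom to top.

[-5, -6, 0, -6]

PUSH 0  -> 0
PUSH 7  -> 0 7
NEG     -> 0 -7
EQ      -> 0
PUSH -6 -> 0 -6
GT      -> 1
PUSH 51 -> 1 51
DIV     -> 0
PUSH -6 -> 0 -6
PUSH 12 -> 0 -6 12
POP     -> 0 -6
PUSH -5 -> 0 -6 -5
ROT     -> -6 -5 0
ROT     -> -5 0 -6
SWAP    -> -5 -6 0
OVER    -> -5 -6 0 -6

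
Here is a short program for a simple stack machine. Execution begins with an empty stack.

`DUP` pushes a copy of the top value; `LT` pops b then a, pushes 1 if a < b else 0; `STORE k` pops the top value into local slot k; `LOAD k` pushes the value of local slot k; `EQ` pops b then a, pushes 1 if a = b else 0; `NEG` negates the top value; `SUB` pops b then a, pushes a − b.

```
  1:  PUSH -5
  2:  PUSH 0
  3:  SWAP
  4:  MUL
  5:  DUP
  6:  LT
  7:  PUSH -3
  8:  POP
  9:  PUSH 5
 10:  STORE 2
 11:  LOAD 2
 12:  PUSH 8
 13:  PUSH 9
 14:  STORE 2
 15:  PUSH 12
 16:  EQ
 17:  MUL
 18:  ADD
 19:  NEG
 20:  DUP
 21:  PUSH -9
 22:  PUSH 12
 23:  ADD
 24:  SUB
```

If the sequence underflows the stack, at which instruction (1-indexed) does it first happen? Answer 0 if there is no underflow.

0

PUSH -5 : -5
PUSH 0  : -5 0
SWAP    : 0 -5
MUL     : 0
DUP     : 0 0
LT      : 0
PUSH -3 : 0 -3
POP     : 0
PUSH 5  : 0 5
STORE 2 : 0
LOAD 2  : 0 5
PUSH 8  : 0 5 8
PUSH 9  : 0 5 8 9
STORE 2 : 0 5 8
PUSH 12 : 0 5 8 12
EQ      : 0 5 0
MUL     : 0 0
ADD     : 0
NEG     : 0
DUP     : 0 0
PUSH -9 : 0 0 -9
PUSH 12 : 0 0 -9 12
ADD     : 0 0 3
SUB     : 0 -3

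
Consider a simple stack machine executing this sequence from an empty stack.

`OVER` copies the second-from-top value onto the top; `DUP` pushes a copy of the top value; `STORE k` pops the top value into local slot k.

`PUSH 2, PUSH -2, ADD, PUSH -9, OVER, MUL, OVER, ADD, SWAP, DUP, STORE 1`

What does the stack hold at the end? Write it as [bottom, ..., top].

[0, 0]

PUSH 2  : [2]
PUSH -2 : [2, -2]
ADD     : [0]
PUSH -9 : [0, -9]
OVER    : [0, -9, 0]
MUL     : [0, 0]
OVER    : [0, 0, 0]
ADD     : [0, 0]
SWAP    : [0, 0]
DUP     : [0, 0, 0]
STORE 1 : [0, 0]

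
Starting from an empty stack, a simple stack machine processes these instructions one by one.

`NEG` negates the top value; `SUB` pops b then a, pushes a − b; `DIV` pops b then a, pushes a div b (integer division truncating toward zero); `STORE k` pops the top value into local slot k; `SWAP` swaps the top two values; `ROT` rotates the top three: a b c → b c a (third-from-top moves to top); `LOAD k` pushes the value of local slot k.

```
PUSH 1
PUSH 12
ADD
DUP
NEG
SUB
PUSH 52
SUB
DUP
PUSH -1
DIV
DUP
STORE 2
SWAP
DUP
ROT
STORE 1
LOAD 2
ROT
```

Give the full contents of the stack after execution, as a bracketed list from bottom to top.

PUSH 1  → 1
PUSH 12 → 1 12
ADD     → 13
DUP     → 13 13
NEG     → 13 -13
SUB     → 26
PUSH 52 → 26 52
SUB     → -26
DUP     → -26 -26
PUSH -1 → -26 -26 -1
DIV     → -26 26
DUP     → -26 26 26
STORE 2 → -26 26
SWAP    → 26 -26
DUP     → 26 -26 -26
ROT     → -26 -26 26
STORE 1 → -26 -26
LOAD 2  → -26 -26 26
ROT     → -26 26 -26

[-26, 26, -26]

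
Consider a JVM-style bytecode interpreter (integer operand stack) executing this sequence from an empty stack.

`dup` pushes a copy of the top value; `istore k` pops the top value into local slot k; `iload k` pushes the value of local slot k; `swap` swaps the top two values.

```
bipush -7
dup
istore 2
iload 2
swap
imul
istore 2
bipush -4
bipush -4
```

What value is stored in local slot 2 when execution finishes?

bipush -7 -> -7
dup       -> -7 -7
istore 2  -> -7
iload 2   -> -7 -7
swap      -> -7 -7
imul      -> 49
istore 2  -> (empty)
bipush -4 -> -4
bipush -4 -> -4 -4

49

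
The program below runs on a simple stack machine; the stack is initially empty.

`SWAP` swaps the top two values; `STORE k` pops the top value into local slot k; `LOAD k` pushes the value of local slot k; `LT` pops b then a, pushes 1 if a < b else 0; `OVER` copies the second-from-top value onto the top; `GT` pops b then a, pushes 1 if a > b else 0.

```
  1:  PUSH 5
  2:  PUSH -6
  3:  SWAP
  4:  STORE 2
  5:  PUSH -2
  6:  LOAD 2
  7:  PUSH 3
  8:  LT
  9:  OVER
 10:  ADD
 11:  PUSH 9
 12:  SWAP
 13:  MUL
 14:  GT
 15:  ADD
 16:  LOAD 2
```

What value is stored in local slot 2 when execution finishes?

5

PUSH 5   5
PUSH -6  5 -6
SWAP     -6 5
STORE 2  -6
PUSH -2  -6 -2
LOAD 2   -6 -2 5
PUSH 3   -6 -2 5 3
LT       -6 -2 0
OVER     -6 -2 0 -2
ADD      -6 -2 -2
PUSH 9   -6 -2 -2 9
SWAP     -6 -2 9 -2
MUL      -6 -2 -18
GT       -6 1
ADD      -5
LOAD 2   -5 5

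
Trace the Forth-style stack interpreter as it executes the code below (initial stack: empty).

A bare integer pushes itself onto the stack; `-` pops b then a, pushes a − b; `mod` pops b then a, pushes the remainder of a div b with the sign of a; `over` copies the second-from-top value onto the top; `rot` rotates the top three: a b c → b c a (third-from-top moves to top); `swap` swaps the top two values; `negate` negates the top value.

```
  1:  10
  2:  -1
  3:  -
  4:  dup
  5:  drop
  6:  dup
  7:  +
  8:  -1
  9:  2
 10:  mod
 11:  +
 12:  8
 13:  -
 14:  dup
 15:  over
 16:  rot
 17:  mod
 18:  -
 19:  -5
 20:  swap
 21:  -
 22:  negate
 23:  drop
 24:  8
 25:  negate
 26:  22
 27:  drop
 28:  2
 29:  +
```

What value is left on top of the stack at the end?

10      10
-1      10 -1
-       11
dup     11 11
drop    11
dup     11 11
+       22
-1      22 -1
2       22 -1 2
mod     22 -1
+       21
8       21 8
-       13
dup     13 13
over    13 13 13
rot     13 13 13
mod     13 0
-       13
-5      13 -5
swap    -5 13
-       -18
negate  18
drop    (empty)
8       8
negate  -8
22      -8 22
drop    -8
2       -8 2
+       -6

-6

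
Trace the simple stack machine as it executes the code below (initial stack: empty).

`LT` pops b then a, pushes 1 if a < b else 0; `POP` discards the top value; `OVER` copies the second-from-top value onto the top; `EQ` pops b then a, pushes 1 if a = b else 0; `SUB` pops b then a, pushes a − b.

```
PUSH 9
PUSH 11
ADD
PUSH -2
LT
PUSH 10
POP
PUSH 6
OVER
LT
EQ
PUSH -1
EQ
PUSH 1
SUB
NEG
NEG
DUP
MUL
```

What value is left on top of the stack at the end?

PUSH 9  -> [9]
PUSH 11 -> [9, 11]
ADD     -> [20]
PUSH -2 -> [20, -2]
LT      -> [0]
PUSH 10 -> [0, 10]
POP     -> [0]
PUSH 6  -> [0, 6]
OVER    -> [0, 6, 0]
LT      -> [0, 0]
EQ      -> [1]
PUSH -1 -> [1, -1]
EQ      -> [0]
PUSH 1  -> [0, 1]
SUB     -> [-1]
NEG     -> [1]
NEG     -> [-1]
DUP     -> [-1, -1]
MUL     -> [1]

1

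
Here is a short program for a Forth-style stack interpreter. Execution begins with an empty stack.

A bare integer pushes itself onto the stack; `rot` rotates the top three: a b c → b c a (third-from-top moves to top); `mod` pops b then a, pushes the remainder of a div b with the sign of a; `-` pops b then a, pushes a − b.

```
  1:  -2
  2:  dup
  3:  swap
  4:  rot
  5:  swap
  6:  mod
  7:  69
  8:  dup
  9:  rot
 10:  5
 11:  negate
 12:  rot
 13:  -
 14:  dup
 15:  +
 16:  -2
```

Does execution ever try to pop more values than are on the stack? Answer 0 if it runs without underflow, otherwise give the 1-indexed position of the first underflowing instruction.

-2    [-2]
dup   [-2, -2]
swap  [-2, -2]
rot  — needs 3 operands, stack has 2 → underflow

4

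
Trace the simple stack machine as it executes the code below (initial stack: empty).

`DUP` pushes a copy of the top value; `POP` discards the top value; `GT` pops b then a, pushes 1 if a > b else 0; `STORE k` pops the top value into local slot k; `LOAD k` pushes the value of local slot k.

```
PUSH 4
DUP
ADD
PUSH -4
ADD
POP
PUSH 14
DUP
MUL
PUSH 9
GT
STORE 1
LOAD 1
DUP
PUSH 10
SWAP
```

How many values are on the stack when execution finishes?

PUSH 4  → 4
DUP     → 4 4
ADD     → 8
PUSH -4 → 8 -4
ADD     → 4
POP     → (empty)
PUSH 14 → 14
DUP     → 14 14
MUL     → 196
PUSH 9  → 196 9
GT      → 1
STORE 1 → (empty)
LOAD 1  → 1
DUP     → 1 1
PUSH 10 → 1 1 10
SWAP    → 1 10 1

3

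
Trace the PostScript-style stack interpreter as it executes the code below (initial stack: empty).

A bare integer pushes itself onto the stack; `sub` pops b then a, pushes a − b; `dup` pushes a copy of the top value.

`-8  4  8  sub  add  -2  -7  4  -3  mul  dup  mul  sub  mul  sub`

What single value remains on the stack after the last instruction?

-8  → -8
4   → -8 4
8   → -8 4 8
sub → -8 -4
add → -12
-2  → -12 -2
-7  → -12 -2 -7
4   → -12 -2 -7 4
-3  → -12 -2 -7 4 -3
mul → -12 -2 -7 -12
dup → -12 -2 -7 -12 -12
mul → -12 -2 -7 144
sub → -12 -2 -151
mul → -12 302
sub → -314

-314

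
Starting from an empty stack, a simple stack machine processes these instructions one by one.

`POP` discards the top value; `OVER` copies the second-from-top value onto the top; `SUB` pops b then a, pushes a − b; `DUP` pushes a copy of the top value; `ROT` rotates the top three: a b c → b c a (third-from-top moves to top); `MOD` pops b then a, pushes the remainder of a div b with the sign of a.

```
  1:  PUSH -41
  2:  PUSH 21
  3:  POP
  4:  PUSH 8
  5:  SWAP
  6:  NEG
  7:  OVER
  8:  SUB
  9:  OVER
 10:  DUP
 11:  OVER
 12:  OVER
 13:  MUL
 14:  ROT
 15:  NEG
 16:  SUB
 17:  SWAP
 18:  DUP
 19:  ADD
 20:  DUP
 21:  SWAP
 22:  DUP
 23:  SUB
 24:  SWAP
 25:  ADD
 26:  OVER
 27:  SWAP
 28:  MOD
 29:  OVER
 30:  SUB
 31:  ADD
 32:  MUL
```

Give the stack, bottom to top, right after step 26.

PUSH -41 : [-41]
PUSH 21  : [-41, 21]
POP      : [-41]
PUSH 8   : [-41, 8]
SWAP     : [8, -41]
NEG      : [8, 41]
OVER     : [8, 41, 8]
SUB      : [8, 33]
OVER     : [8, 33, 8]
DUP      : [8, 33, 8, 8]
OVER     : [8, 33, 8, 8, 8]
OVER     : [8, 33, 8, 8, 8, 8]
MUL      : [8, 33, 8, 8, 64]
ROT      : [8, 33, 8, 64, 8]
NEG      : [8, 33, 8, 64, -8]
SUB      : [8, 33, 8, 72]
SWAP     : [8, 33, 72, 8]
DUP      : [8, 33, 72, 8, 8]
ADD      : [8, 33, 72, 16]
DUP      : [8, 33, 72, 16, 16]
SWAP     : [8, 33, 72, 16, 16]
DUP      : [8, 33, 72, 16, 16, 16]
SUB      : [8, 33, 72, 16, 0]
SWAP     : [8, 33, 72, 0, 16]
ADD      : [8, 33, 72, 16]
OVER     : [8, 33, 72, 16, 72]

[8, 33, 72, 16, 72]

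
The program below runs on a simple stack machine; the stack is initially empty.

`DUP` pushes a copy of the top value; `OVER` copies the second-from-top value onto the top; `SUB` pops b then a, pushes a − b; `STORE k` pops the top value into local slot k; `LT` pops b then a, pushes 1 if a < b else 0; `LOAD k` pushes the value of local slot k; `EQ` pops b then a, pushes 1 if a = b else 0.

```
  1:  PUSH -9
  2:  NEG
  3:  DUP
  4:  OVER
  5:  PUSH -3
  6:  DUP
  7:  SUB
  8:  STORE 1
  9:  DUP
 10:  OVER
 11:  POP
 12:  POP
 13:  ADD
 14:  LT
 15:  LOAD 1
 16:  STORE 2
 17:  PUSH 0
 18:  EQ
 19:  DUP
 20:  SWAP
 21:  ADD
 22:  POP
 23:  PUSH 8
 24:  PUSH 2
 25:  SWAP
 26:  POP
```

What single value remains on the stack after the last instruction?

2

PUSH -9 → -9
NEG     → 9
DUP     → 9 9
OVER    → 9 9 9
PUSH -3 → 9 9 9 -3
DUP     → 9 9 9 -3 -3
SUB     → 9 9 9 0
STORE 1 → 9 9 9
DUP     → 9 9 9 9
OVER    → 9 9 9 9 9
POP     → 9 9 9 9
POP     → 9 9 9
ADD     → 9 18
LT      → 1
LOAD 1  → 1 0
STORE 2 → 1
PUSH 0  → 1 0
EQ      → 0
DUP     → 0 0
SWAP    → 0 0
ADD     → 0
POP     → (empty)
PUSH 8  → 8
PUSH 2  → 8 2
SWAP    → 2 8
POP     → 2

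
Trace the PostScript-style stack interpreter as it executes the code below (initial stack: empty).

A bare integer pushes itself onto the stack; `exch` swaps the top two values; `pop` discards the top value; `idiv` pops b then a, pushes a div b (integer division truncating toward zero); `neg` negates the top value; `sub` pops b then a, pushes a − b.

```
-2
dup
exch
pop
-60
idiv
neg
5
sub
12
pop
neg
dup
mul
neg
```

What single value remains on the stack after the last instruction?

-2   → [-2]
dup  → [-2, -2]
exch → [-2, -2]
pop  → [-2]
-60  → [-2, -60]
idiv → [0]
neg  → [0]
5    → [0, 5]
sub  → [-5]
12   → [-5, 12]
pop  → [-5]
neg  → [5]
dup  → [5, 5]
mul  → [25]
neg  → [-25]

-25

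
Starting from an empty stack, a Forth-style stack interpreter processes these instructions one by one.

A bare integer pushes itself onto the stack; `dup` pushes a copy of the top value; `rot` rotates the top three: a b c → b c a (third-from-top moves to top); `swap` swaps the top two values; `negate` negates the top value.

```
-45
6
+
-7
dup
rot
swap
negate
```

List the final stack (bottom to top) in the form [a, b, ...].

-45    -> -45
6      -> -45 6
+      -> -39
-7     -> -39 -7
dup    -> -39 -7 -7
rot    -> -7 -7 -39
swap   -> -7 -39 -7
negate -> -7 -39 7

[-7, -39, 7]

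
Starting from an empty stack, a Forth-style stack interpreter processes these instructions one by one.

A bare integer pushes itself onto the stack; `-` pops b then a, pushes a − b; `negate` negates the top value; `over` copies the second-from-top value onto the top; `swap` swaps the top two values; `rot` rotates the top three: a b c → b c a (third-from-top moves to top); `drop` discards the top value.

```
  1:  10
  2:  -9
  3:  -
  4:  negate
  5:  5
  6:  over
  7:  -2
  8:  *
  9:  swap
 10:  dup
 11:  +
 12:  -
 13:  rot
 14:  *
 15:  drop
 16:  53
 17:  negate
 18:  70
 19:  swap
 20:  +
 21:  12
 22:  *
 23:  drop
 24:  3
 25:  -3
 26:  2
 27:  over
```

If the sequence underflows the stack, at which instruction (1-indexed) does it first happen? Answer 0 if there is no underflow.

10      [10]
-9      [10, -9]
-       [19]
negate  [-19]
5       [-19, 5]
over    [-19, 5, -19]
-2      [-19, 5, -19, -2]
*       [-19, 5, 38]
swap    [-19, 38, 5]
dup     [-19, 38, 5, 5]
+       [-19, 38, 10]
-       [-19, 28]
rot  — needs 3 operands, stack has 2 → underflow

13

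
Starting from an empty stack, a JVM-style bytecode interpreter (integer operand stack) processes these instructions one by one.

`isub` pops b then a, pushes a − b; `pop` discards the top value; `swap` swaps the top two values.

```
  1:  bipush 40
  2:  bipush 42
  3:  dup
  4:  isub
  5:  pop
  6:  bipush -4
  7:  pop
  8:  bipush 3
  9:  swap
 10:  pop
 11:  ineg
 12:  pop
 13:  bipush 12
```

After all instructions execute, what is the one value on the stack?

12

bipush 40 : [40]
bipush 42 : [40, 42]
dup       : [40, 42, 42]
isub      : [40, 0]
pop       : [40]
bipush -4 : [40, -4]
pop       : [40]
bipush 3  : [40, 3]
swap      : [3, 40]
pop       : [3]
ineg      : [-3]
pop       : []
bipush 12 : [12]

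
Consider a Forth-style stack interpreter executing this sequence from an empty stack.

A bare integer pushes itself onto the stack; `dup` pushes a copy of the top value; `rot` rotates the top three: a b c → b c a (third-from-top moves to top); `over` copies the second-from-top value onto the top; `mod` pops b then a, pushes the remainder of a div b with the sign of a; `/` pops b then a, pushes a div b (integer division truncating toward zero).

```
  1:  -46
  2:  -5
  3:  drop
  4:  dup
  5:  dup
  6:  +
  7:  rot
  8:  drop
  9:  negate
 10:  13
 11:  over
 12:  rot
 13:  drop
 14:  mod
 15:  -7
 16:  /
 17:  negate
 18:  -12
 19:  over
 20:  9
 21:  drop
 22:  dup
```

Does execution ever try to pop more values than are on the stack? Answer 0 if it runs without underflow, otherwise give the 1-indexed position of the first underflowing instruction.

-46  → [-46]
-5   → [-46, -5]
drop → [-46]
dup  → [-46, -46]
dup  → [-46, -46, -46]
+    → [-46, -92]
rot  — needs 3 operands, stack has 2 → underflow

7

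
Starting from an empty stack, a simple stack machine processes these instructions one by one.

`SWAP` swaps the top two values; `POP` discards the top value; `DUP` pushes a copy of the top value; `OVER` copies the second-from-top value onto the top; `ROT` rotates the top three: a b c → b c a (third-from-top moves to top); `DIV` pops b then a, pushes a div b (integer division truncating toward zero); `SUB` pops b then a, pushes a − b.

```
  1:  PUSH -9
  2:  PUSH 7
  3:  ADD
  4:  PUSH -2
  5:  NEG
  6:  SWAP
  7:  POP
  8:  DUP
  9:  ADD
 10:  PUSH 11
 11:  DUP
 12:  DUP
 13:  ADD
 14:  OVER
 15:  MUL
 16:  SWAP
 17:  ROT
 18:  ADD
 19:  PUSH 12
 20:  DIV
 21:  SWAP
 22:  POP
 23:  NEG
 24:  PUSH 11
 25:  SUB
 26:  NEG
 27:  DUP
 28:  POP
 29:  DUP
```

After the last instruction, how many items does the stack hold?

PUSH -9 -> -9
PUSH 7  -> -9 7
ADD     -> -2
PUSH -2 -> -2 -2
NEG     -> -2 2
SWAP    -> 2 -2
POP     -> 2
DUP     -> 2 2
ADD     -> 4
PUSH 11 -> 4 11
DUP     -> 4 11 11
DUP     -> 4 11 11 11
ADD     -> 4 11 22
OVER    -> 4 11 22 11
MUL     -> 4 11 242
SWAP    -> 4 242 11
ROT     -> 242 11 4
ADD     -> 242 15
PUSH 12 -> 242 15 12
DIV     -> 242 1
SWAP    -> 1 242
POP     -> 1
NEG     -> -1
PUSH 11 -> -1 11
SUB     -> -12
NEG     -> 12
DUP     -> 12 12
POP     -> 12
DUP     -> 12 12

2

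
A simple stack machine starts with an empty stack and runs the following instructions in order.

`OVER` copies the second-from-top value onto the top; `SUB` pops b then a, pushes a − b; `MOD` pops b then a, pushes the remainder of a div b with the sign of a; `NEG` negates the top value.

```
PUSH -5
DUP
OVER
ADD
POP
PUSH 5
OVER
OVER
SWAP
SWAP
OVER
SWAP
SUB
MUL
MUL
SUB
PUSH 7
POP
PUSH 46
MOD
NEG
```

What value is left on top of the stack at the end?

25

PUSH -5 → [-5]
DUP     → [-5, -5]
OVER    → [-5, -5, -5]
ADD     → [-5, -10]
POP     → [-5]
PUSH 5  → [-5, 5]
OVER    → [-5, 5, -5]
OVER    → [-5, 5, -5, 5]
SWAP    → [-5, 5, 5, -5]
SWAP    → [-5, 5, -5, 5]
OVER    → [-5, 5, -5, 5, -5]
SWAP    → [-5, 5, -5, -5, 5]
SUB     → [-5, 5, -5, -10]
MUL     → [-5, 5, 50]
MUL     → [-5, 250]
SUB     → [-255]
PUSH 7  → [-255, 7]
POP     → [-255]
PUSH 46 → [-255, 46]
MOD     → [-25]
NEG     → [25]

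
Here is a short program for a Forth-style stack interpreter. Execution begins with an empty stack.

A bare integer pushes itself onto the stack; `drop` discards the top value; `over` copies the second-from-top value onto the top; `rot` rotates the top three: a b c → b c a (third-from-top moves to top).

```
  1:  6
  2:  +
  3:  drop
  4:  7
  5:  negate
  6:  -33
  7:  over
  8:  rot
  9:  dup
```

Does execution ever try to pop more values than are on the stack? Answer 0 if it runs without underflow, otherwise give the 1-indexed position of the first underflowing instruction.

6 -> [6]
+  — needs 2 operands, stack has 1 → underflow

2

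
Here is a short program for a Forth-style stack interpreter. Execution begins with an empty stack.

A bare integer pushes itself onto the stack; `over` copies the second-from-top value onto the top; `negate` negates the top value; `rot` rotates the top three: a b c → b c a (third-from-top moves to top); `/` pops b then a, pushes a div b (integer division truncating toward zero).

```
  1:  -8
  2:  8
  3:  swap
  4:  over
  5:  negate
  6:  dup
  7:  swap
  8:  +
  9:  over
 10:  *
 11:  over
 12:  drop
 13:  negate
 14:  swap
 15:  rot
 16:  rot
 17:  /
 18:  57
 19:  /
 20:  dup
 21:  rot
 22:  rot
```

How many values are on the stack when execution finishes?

3

-8      -8
8       -8 8
swap    8 -8
over    8 -8 8
negate  8 -8 -8
dup     8 -8 -8 -8
swap    8 -8 -8 -8
+       8 -8 -16
over    8 -8 -16 -8
*       8 -8 128
over    8 -8 128 -8
drop    8 -8 128
negate  8 -8 -128
swap    8 -128 -8
rot     -128 -8 8
rot     -8 8 -128
/       -8 0
57      -8 0 57
/       -8 0
dup     -8 0 0
rot     0 0 -8
rot     0 -8 0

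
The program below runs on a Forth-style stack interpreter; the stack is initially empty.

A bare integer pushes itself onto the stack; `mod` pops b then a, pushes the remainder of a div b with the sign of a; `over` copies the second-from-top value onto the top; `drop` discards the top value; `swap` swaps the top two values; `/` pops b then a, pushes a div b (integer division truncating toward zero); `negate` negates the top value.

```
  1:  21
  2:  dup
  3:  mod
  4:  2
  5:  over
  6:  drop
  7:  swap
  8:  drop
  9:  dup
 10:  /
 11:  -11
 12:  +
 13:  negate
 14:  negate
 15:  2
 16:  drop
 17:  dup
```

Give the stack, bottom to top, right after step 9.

[2, 2]

21   -> [21]
dup  -> [21, 21]
mod  -> [0]
2    -> [0, 2]
over -> [0, 2, 0]
drop -> [0, 2]
swap -> [2, 0]
drop -> [2]
dup  -> [2, 2]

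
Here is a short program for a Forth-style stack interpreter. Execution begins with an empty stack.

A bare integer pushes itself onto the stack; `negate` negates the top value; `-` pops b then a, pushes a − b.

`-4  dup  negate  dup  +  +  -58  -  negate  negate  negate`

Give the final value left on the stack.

-62

-4      [-4]
dup     [-4, -4]
negate  [-4, 4]
dup     [-4, 4, 4]
+       [-4, 8]
+       [4]
-58     [4, -58]
-       [62]
negate  [-62]
negate  [62]
negate  [-62]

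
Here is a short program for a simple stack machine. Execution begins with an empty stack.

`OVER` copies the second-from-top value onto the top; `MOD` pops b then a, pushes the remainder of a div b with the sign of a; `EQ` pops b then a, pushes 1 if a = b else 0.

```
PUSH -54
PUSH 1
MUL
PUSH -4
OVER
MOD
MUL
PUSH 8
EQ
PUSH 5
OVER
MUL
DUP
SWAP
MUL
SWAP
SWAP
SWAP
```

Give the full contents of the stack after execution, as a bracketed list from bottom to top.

PUSH -54 -> [-54]
PUSH 1   -> [-54, 1]
MUL      -> [-54]
PUSH -4  -> [-54, -4]
OVER     -> [-54, -4, -54]
MOD      -> [-54, -4]
MUL      -> [216]
PUSH 8   -> [216, 8]
EQ       -> [0]
PUSH 5   -> [0, 5]
OVER     -> [0, 5, 0]
MUL      -> [0, 0]
DUP      -> [0, 0, 0]
SWAP     -> [0, 0, 0]
MUL      -> [0, 0]
SWAP     -> [0, 0]
SWAP     -> [0, 0]
SWAP     -> [0, 0]

[0, 0]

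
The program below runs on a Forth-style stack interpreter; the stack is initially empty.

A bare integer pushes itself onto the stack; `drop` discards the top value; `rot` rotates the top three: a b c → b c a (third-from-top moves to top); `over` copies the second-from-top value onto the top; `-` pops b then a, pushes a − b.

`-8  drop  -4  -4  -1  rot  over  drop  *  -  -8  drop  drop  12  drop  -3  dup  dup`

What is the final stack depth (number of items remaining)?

3

-8   → [-8]
drop → []
-4   → [-4]
-4   → [-4, -4]
-1   → [-4, -4, -1]
rot  → [-4, -1, -4]
over → [-4, -1, -4, -1]
drop → [-4, -1, -4]
*    → [-4, 4]
-    → [-8]
-8   → [-8, -8]
drop → [-8]
drop → []
12   → [12]
drop → []
-3   → [-3]
dup  → [-3, -3]
dup  → [-3, -3, -3]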